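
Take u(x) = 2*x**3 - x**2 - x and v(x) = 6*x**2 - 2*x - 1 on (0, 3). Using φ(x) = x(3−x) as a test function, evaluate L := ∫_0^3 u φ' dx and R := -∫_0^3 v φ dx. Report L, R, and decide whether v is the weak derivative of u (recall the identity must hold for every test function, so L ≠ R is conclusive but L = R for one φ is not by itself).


LHS = -549/10, RHS = -549/10. Yes, v = u' weakly.

u(x) = 2*x**3 - x**2 - x, classical derivative u'(x) = 6*x**2 - 2*x - 1.
φ(x) = x(3−x), so φ'(x) = 3 - 2*x.
Note φ(0) = φ(3) = 0, so the boundary term u·φ vanishes.
LHS = ∫_0^3 u(x) φ'(x) dx = ∫_0^3 (-4*x^4 + 8*x^3 - x^2 - 3*x) dx. Term by term:
  ∫_0^3 -4*x^4 dx = -972/5;  ∫_0^3 8*x^3 dx = 162;  ∫_0^3 -x^2 dx = -9;
  ∫_0^3 -3*x dx = -27/2.
Sum: -972/5 + 162 − 9 − 27/2 = -549/10.
So LHS = -549/10.
∫_0^3 v(x) φ(x) dx = ∫_0^3 (-6*x^4 + 20*x^3 - 5*x^2 - 3*x) dx. Term by term:
  ∫_0^3 -6*x^4 dx = -1458/5;  ∫_0^3 20*x^3 dx = 405;  ∫_0^3 -5*x^2 dx = -45;
  ∫_0^3 -3*x dx = -27/2.
Sum: -1458/5 + 405 − 45 − 27/2 = 549/10.
So RHS = -∫_0^3 v(x) φ(x) dx = -549/10.
LHS = RHS, so the identity holds for this test φ.
Moreover u is smooth here and v(x) = u'(x) = 6*x**2 - 2*x - 1 pointwise, so the identity holds for every test function. Hence v is the weak derivative of u.


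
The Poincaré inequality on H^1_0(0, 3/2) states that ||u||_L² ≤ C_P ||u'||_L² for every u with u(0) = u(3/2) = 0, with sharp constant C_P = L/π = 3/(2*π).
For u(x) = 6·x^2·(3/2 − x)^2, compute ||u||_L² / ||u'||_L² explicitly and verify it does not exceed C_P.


||u||_L² / ||u'||_L² = sqrt(3)/4 < C_P = 3/(2*π).

u(x) = 6·x^2·(3/2 − x)^2, so u'(x) = 3*x*(2*x - 3)*(4*x - 3).
u(x) = 6·x^2·(3/2 − x)^2 vanishes at x = 0 and x = 3/2, so u ∈ H^1_0(0, 3/2). Differentiate via the product rule and integrate the resulting polynomials term by term.
  ∫_0^3/2 u² dx = ∫_0^3/2 (36*x^8 - 216*x^7 + 486*x^6 - 486*x^5 + 729*x^4/4) dx. Term by term:
    ∫_0^3/2 36*x^8 dx = 19683/128;  ∫_0^3/2 -216*x^7 dx = -177147/256;  ∫_0^3/2 486*x^6 dx = 531441/448;
    ∫_0^3/2 -486*x^5 dx = -59049/64;  ∫_0^3/2 729*x^4/4 dx = 177147/640.
  Sum: 19683/128 − 177147/256 + 531441/448 − 59049/64 + 177147/640 = 19683/8960.
  ∫_0^3/2 (u')² dx = ∫_0^3/2 (576*x^6 - 2592*x^5 + 4212*x^4 - 2916*x^3 + 729*x^2) dx. Term by term:
    ∫_0^3/2 576*x^6 dx = 19683/14;  ∫_0^3/2 -2592*x^5 dx = -19683/4;  ∫_0^3/2 4212*x^4 dx = 255879/40;
    ∫_0^3/2 -2916*x^3 dx = -59049/16;  ∫_0^3/2 729*x^2 dx = 6561/8.
  Sum: 19683/14 − 19683/4 + 255879/40 − 59049/16 + 6561/8 = 6561/560.
∫_0^3/2 u² dx = 19683/8960, so ||u||_L² = 81*sqrt(105)/560.
∫_0^3/2 (u')² dx = 6561/560, so ||u'||_L² = 81*sqrt(35)/140.
Ratio ||u||_L² / ||u'||_L² = sqrt(3)/4.
Sharp Poincaré constant on H^1_0(0, 3/2) is C_P = L/π = 3/(2*π), achieved by sin(2*π/3·x).
A polynomial bump cannot attain the sharp Poincaré constant (only the first sine eigenfunction does), so the ratio is strictly less than C_P, consistent with ||u||_L² ≤ C_P ||u'||_L².


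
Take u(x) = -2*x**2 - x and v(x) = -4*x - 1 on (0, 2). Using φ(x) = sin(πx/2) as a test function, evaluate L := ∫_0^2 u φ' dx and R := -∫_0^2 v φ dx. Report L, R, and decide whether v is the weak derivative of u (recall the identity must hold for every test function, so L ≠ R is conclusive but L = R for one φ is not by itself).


LHS = 20/π, RHS = 20/π. Yes, v = u' weakly.

u(x) = -2*x**2 - x, classical derivative u'(x) = -4*x - 1.
φ(x) = sin(πx/2), so φ'(x) = π*cos(π*x/2)/2.
Note φ(0) = φ(2) = 0, so the boundary term u·φ vanishes.
LHS = ∫_0^2 u(x) φ'(x) dx = ∫_0^2 (-π*x^2*cos(π*x/2) - π*x*cos(π*x/2)/2) dx. Term by term:
  ∫_0^2 -π*x^2*cos(π*x/2) dx = 16/π;  ∫_0^2 -π*x*cos(π*x/2)/2 dx = 4/π.
Sum: 16/π + 4/π = 20/π.
So LHS = 20/π.
∫_0^2 v(x) φ(x) dx = ∫_0^2 (-4*x*sin(π*x/2) - sin(π*x/2)) dx. Term by term:
  ∫_0^2 -sin(π*x/2) dx = -4/π;  ∫_0^2 -4*x*sin(π*x/2) dx = -16/π.
Sum: -4/π − 16/π = -20/π.
So RHS = -∫_0^2 v(x) φ(x) dx = 20/π.
LHS = RHS, so the identity holds for this test φ.
Moreover u is smooth here and v(x) = u'(x) = -4*x - 1 pointwise, so the identity holds for every test function. Hence v is the weak derivative of u.


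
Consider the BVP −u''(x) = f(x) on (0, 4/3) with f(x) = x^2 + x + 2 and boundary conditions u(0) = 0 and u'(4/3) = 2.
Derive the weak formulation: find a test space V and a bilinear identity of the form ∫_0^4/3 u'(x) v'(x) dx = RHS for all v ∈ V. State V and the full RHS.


V = {v ∈ H^1(0, 4/3) : v(0) = 0} (test functions vanish at x = 0 where u is specified); weak form: ∫_0^4/3 u'v' dx = ∫_0^4/3 (x^2 + x + 2) v dx + 2·v(4/3) for all v ∈ V.

Multiply both sides by a test function v and integrate from 0 to 4/3:
  ∫_0^4/3 −u''(x) v(x) dx = ∫_0^4/3 f(x) v(x) dx.
Integrate the LHS by parts once:
  ∫_0^4/3 −u'' v dx = −[u'(x) v(x)]_0^4/3 + ∫_0^4/3 u'(x) v'(x) dx.
Thus ∫_0^4/3 u'(x) v'(x) dx = ∫_0^4/3 f(x) v(x) dx + [u'(x) v(x)]_0^4/3.
Choose V so that boundary terms are either known or forced to vanish.
Mixed BC: u(0) = 0 (Dirichlet) and u'(4/3) = 2 (Neumann). Define V = {v ∈ H^1(0, 4/3) : v(0) = 0}. Then [u' v]_0^4/3 = u'(4/3)·v(4/3) − u'(0)·0 = 2·v(4/3).
Weak formulation: find u (satisfying any essential BC) such that ∫_0^4/3 u'(x) v'(x) dx = ∫_0^4/3 f v dx + 2·v(4/3) for all v ∈ V (Dirichlet at 0 absorbed into V; Neumann datum at x = 4/3 contributes the boundary term).
Substituting f(x) = x^2 + x + 2, the right-hand side is ∫_0^4/3 (x^2 + x + 2) v dx + 2·v(4/3).


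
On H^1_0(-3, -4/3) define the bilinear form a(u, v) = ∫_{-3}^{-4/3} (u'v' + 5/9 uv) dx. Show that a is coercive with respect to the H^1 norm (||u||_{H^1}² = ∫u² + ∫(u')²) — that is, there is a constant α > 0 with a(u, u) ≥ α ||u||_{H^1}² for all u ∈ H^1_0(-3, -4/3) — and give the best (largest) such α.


α = (125 + 81*π^2)/(9*(25 + 9*π^2))

Coercivity of a(·,·) on H^1_0(-3, -4/3) means a(u, u) ≥ α ||u||_{H^1}² for every u ∈ H^1_0.
The interval has length L = 5/3, and Poincaré/coercivity depend only on L. Here a(u, u) = ∫(u')² + (5/9)·∫u².
Here 0 < c = 5/9 < 1. The condition a(u,u) ≥ α||u||_{H^1}² reads (1−α)∫(u')² ≥ (α−c)∫u². Any admissible α is ≤ 1 (rapidly oscillating u have ∫u²/∫(u')² → 0), and α = 1 would force 0 ≥ (1−c)∫u², impossible since c < 1; so 1−α > 0. By the sharp Poincaré inequality on H^1_0 of an interval of length L, ∫(u')² ≥ (π/L)²∫u² with equality for the first sine mode sin(π(x−x₀)/L) (x₀ the left endpoint), so the inequality holds for all u iff (1−α)(π/L)² ≥ α − c, i.e. α ≤ ((π/L)² + c)/((π/L)² + 1) = (1 + c(L/π)²)/(1 + (L/π)²). With (π/L)² = 9*π^2/25 and c = 5/9, the largest admissible constant is α = ((π/L)² + c)/((π/L)² + 1).
Simplifying, α = (125 + 81*π^2)/(9*(25 + 9*π^2)).


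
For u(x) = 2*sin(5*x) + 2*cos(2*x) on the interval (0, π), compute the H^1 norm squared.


||u||_{H^1(0,π)}^2 = 400/21 + 62*π

u'(x) = -4*sin(2*x) + 10*cos(5*x).
Expand u² and (u')² and integrate term by term on (0, π), using: for integers n ≥ 1, ∫_0^π sin²(nx) dx = ∫_0^π cos²(nx) dx = π/2; for n ≠ n', ∫_0^π sin(nx)sin(n'x) dx = ∫_0^π cos(nx)cos(n'x) dx = 0; and by product-to-sum, ∫_0^π sin(nx)cos(n'x) dx = ½∫_0^π [sin((n+n')x) + sin((n−n')x)] dx, which is 0 when n+n' is even and 2n/(n²−n'²) when n+n' is odd (it need not vanish on (0, π)).
  u² squared terms: (2)²·∫cos(2x)² dx = 4·π/2 = 2*π;  (2)²·∫sin(5x)² dx = 4·π/2 = 2*π.
  u² cross terms: 2·(2)·(2)·∫cos(2x)·sin(5x) dx = 8·(10/21) = 80/21.
  So ∫_0^π u² dx = 2*π + 2*π + 80/21 = 80/21 + 4*π.
  (u')² squared terms: (-4)²·∫sin(2x)² dx = 16·π/2 = 8*π;  (10)²·∫cos(5x)² dx = 100·π/2 = 50*π.
  (u')² cross terms: 2·(-4)·(10)·∫sin(2x)·cos(5x) dx = -80·(-4/21) = 320/21.
  So ∫_0^π (u')² dx = 8*π + 50*π + 320/21 = 320/21 + 58*π.
||u||_{H^1}^2 = (80/21 + 4*π) + (320/21 + 58*π) = 400/21 + 62*π.


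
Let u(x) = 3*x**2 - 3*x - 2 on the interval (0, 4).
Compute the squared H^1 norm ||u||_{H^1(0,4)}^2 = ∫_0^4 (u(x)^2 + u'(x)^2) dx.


||u||_{H^1}^2 = 6276/5

The H^1 norm (squared) on an interval (0, L) is
  ||u||_{H^1}^2 = ∫_0^L u(x)^2 dx + ∫_0^L u'(x)^2 dx.
Compute u'(x) = 6*x - 3.
Then u(x)^2 = 9*x**4 - 18*x**3 - 3*x**2 + 12*x + 4 and u'(x)^2 = 36*x**2 - 36*x + 9.
Integrate each monomial from 0 to 4 using ∫_0^4 c·x^n dx = c·4^(n+1)/(n+1):
  ∫_0^4 u(x)^2 dx = ∫_0^4 (9*x^4 - 18*x^3 - 3*x^2 + 12*x + 4) dx. Term by term:
    ∫_0^4 9*x^4 dx = 9216/5;  ∫_0^4 -18*x^3 dx = -1152;  ∫_0^4 -3*x^2 dx = -64;
    ∫_0^4 12*x dx = 96;  ∫_0^4 4 dx = 16.
  Sum: 9216/5 − 1152 − 64 + 96 + 16 = 3696/5.
  ∫_0^4 u'(x)^2 dx = ∫_0^4 (36*x^2 - 36*x + 9) dx. Term by term:
    ∫_0^4 36*x^2 dx = 768;  ∫_0^4 -36*x dx = -288;  ∫_0^4 9 dx = 36.
  Sum: 768 − 288 + 36 = 516.
Adding: ||u||_{H^1}^2 = 3696/5 + 516 = 6276/5.


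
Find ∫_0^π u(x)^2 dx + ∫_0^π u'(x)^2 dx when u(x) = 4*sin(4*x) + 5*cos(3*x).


||u||_{H^1(0,π)}^2 = 3200/7 + 261*π

u'(x) = -15*sin(3*x) + 16*cos(4*x).
Expand u² and (u')² and integrate term by term on (0, π), using: for integers n ≥ 1, ∫_0^π sin²(nx) dx = ∫_0^π cos²(nx) dx = π/2; for n ≠ n', ∫_0^π sin(nx)sin(n'x) dx = ∫_0^π cos(nx)cos(n'x) dx = 0; and by product-to-sum, ∫_0^π sin(nx)cos(n'x) dx = ½∫_0^π [sin((n+n')x) + sin((n−n')x)] dx, which is 0 when n+n' is even and 2n/(n²−n'²) when n+n' is odd (it need not vanish on (0, π)).
  u² squared terms: (4)²·∫sin(4x)² dx = 16·π/2 = 8*π;  (5)²·∫cos(3x)² dx = 25·π/2 = 25*π/2.
  u² cross terms: 2·(4)·(5)·∫sin(4x)·cos(3x) dx = 40·(8/7) = 320/7.
  So ∫_0^π u² dx = 8*π + 25*π/2 + 320/7 = 320/7 + 41*π/2.
  (u')² squared terms: (-15)²·∫sin(3x)² dx = 225·π/2 = 225*π/2;  (16)²·∫cos(4x)² dx = 256·π/2 = 128*π.
  (u')² cross terms: 2·(-15)·(16)·∫sin(3x)·cos(4x) dx = -480·(-6/7) = 2880/7.
  So ∫_0^π (u')² dx = 225*π/2 + 128*π + 2880/7 = 2880/7 + 481*π/2.
||u||_{H^1}^2 = (320/7 + 41*π/2) + (2880/7 + 481*π/2) = 3200/7 + 261*π.


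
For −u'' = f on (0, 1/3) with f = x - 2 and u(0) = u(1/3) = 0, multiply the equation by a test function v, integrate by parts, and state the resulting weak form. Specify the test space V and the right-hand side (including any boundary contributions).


V = H^1_0(0, 1/3) (so v(0) = v(1/3) = 0); weak form: ∫_0^1/3 u'v' dx = ∫_0^1/3 (x - 2) v dx for all v ∈ V.

Multiply both sides by a test function v and integrate from 0 to 1/3:
  ∫_0^1/3 −u''(x) v(x) dx = ∫_0^1/3 f(x) v(x) dx.
Integrate the LHS by parts once:
  ∫_0^1/3 −u'' v dx = −[u'(x) v(x)]_0^1/3 + ∫_0^1/3 u'(x) v'(x) dx.
Thus ∫_0^1/3 u'(x) v'(x) dx = ∫_0^1/3 f(x) v(x) dx + [u'(x) v(x)]_0^1/3.
Choose V so that boundary terms are either known or forced to vanish.
u is Dirichlet: u(0) = u(1/3) = 0. Let V = H^1_0(0, 1/3); then v(0) = v(1/3) = 0, and [u' v]_0^1/3 = 0.
Weak formulation: find u (satisfying any essential BC) such that ∫_0^1/3 u'(x) v'(x) dx = ∫_0^1/3 f v dx for all v ∈ V.
Substituting f(x) = x - 2, the right-hand side is ∫_0^1/3 (x - 2) v dx.


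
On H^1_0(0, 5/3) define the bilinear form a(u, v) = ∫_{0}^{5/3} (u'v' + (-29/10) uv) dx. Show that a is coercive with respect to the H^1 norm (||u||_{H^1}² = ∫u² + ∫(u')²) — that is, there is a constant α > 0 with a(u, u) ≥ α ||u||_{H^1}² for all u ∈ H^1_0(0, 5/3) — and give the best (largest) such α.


α = (-145 + 18*π^2)/(2*(25 + 9*π^2))

Coercivity of a(·,·) on H^1_0(0, 5/3) means a(u, u) ≥ α ||u||_{H^1}² for every u ∈ H^1_0.
The interval has length L = 5/3, and Poincaré/coercivity depend only on L. Here a(u, u) = ∫(u')² + (-29/10)·∫u².
Here c = -29/10 < 0 with |c| < (π/L)² = 9*π^2/25, so coercivity still holds. The condition a(u,u) ≥ α||u||_{H^1}² reads (1−α)∫(u')² ≥ (α−c)∫u². Any admissible α is ≤ 1 (rapidly oscillating u have ∫u²/∫(u')² → 0), and α = 1 would force 0 ≥ (1−c)∫u², impossible since c < 1; so 1−α > 0. By the sharp Poincaré inequality on H^1_0 of an interval of length L, ∫(u')² ≥ (π/L)²∫u² with equality for the first sine mode sin(π(x−x₀)/L) (x₀ the left endpoint), so the inequality holds for all u iff (1−α)(π/L)² ≥ α − c, i.e. α ≤ ((π/L)² + c)/((π/L)² + 1) = (1 + c(L/π)²)/(1 + (L/π)²). (Direct route, valid since c ≤ 0: Poincaré gives c∫u² ≥ c(L/π)²∫(u')², so a(u,u) ≥ (1 + c(L/π)²)∫(u')², while ||u||_{H^1}² ≤ (1 + (L/π)²)∫(u')²; dividing yields the same α.) With (π/L)² = 9*π^2/25 and c = -29/10, the largest admissible constant is α = ((π/L)² + c)/((π/L)² + 1).
Simplifying, α = (-145 + 18*π^2)/(2*(25 + 9*π^2)).


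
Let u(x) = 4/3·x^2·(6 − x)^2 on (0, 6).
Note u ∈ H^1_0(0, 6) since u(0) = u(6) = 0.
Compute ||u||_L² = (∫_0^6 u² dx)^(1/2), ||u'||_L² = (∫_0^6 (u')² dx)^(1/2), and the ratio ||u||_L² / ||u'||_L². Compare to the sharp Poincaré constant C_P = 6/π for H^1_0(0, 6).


||u||_L² / ||u'||_L² = sqrt(3) < C_P = 6/π.

u(x) = 4/3·x^2·(6 − x)^2, so u'(x) = 16*x*(x - 6)*(x - 3)/3.
u(x) = 4/3·x^2·(6 − x)^2 vanishes at x = 0 and x = 6, so u ∈ H^1_0(0, 6). Differentiate via the product rule and integrate the resulting polynomials term by term.
  ∫_0^6 u² dx = ∫_0^6 (16*x^8/9 - 128*x^7/3 + 384*x^6 - 1536*x^5 + 2304*x^4) dx. Term by term:
    ∫_0^6 16*x^8/9 dx = 1990656;  ∫_0^6 -128*x^7/3 dx = -8957952;  ∫_0^6 384*x^6 dx = 107495424/7;
    ∫_0^6 -1536*x^5 dx = -11943936;  ∫_0^6 2304*x^4 dx = 17915904/5.
  Sum: 1990656 − 8957952 + 107495424/7 − 11943936 + 17915904/5 = 995328/35.
  ∫_0^6 (u')² dx = ∫_0^6 (256*x^6/9 - 512*x^5 + 3328*x^4 - 9216*x^3 + 9216*x^2) dx. Term by term:
    ∫_0^6 256*x^6/9 dx = 7962624/7;  ∫_0^6 -512*x^5 dx = -3981312;  ∫_0^6 3328*x^4 dx = 25878528/5;
    ∫_0^6 -9216*x^3 dx = -2985984;  ∫_0^6 9216*x^2 dx = 663552.
  Sum: 7962624/7 − 3981312 + 25878528/5 − 2985984 + 663552 = 331776/35.
∫_0^6 u² dx = 995328/35, so ||u||_L² = 576*sqrt(105)/35.
∫_0^6 (u')² dx = 331776/35, so ||u'||_L² = 576*sqrt(35)/35.
Ratio ||u||_L² / ||u'||_L² = sqrt(3).
Sharp Poincaré constant on H^1_0(0, 6) is C_P = L/π = 6/π, achieved by sin(π/6·x).
A polynomial bump cannot attain the sharp Poincaré constant (only the first sine eigenfunction does), so the ratio is strictly less than C_P, consistent with ||u||_L² ≤ C_P ||u'||_L².


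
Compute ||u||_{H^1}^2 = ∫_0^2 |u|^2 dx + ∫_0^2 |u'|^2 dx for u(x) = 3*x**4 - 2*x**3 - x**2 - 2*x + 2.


||u||_{H^1}^2 = 119648/105

The H^1 norm (squared) on an interval (0, L) is
  ||u||_{H^1}^2 = ∫_0^L u(x)^2 dx + ∫_0^L u'(x)^2 dx.
Compute u'(x) = 12*x**3 - 6*x**2 - 2*x - 2.
Then u(x)^2 = 9*x**8 - 12*x**7 - 2*x**6 - 8*x**5 + 21*x**4 - 4*x**3 - 8*x + 4 and u'(x)^2 = 144*x**6 - 144*x**5 - 12*x**4 - 24*x**3 + 28*x**2 + 8*x + 4.
Integrate each monomial from 0 to 2 using ∫_0^2 c·x^n dx = c·2^(n+1)/(n+1):
  ∫_0^2 u(x)^2 dx = ∫_0^2 (9*x^8 - 12*x^7 - 2*x^6 - 8*x^5 + 21*x^4 - 4*x^3 - 8*x + 4) dx. Term by term:
    ∫_0^2 9*x^8 dx = 512;  ∫_0^2 -12*x^7 dx = -384;  ∫_0^2 -2*x^6 dx = -256/7;
    ∫_0^2 -8*x^5 dx = -256/3;  ∫_0^2 21*x^4 dx = 672/5;  ∫_0^2 -4*x^3 dx = -16;
    ∫_0^2 -8*x dx = -16;  ∫_0^2 4 dx = 8.
  Sum: 512 − 384 − 256/7 − 256/3 + 672/5 − 16 − 16 + 8 = 12232/105.
  ∫_0^2 u'(x)^2 dx = ∫_0^2 (144*x^6 - 144*x^5 - 12*x^4 - 24*x^3 + 28*x^2 + 8*x + 4) dx. Term by term:
    ∫_0^2 144*x^6 dx = 18432/7;  ∫_0^2 -144*x^5 dx = -1536;  ∫_0^2 -12*x^4 dx = -384/5;
    ∫_0^2 -24*x^3 dx = -96;  ∫_0^2 28*x^2 dx = 224/3;  ∫_0^2 8*x dx = 16;
    ∫_0^2 4 dx = 8.
  Sum: 18432/7 − 1536 − 384/5 − 96 + 224/3 + 16 + 8 = 107416/105.
Adding: ||u||_{H^1}^2 = 12232/105 + 107416/105 = 119648/105.


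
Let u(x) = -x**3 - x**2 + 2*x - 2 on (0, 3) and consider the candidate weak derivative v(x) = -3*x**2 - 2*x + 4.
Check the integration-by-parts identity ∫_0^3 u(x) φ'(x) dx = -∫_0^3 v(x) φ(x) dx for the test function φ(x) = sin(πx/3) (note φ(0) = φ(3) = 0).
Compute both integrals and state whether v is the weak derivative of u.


LHS = -324/π^3 + 87/π, RHS = -324/π^3 + 75/π. No, v is not the weak derivative of u.

u(x) = -x**3 - x**2 + 2*x - 2, classical derivative u'(x) = -3*x**2 - 2*x + 2.
φ(x) = sin(πx/3), so φ'(x) = π*cos(π*x/3)/3.
Note φ(0) = φ(3) = 0, so the boundary term u·φ vanishes.
LHS = ∫_0^3 u(x) φ'(x) dx = ∫_0^3 (-π*x^3*cos(π*x/3)/3 - π*x^2*cos(π*x/3)/3 + 2*π*x*cos(π*x/3)/3 - 2*π*cos(π*x/3)/3) dx. Term by term:
  ∫_0^3 -2*π*cos(π*x/3)/3 dx = 0;  ∫_0^3 -π*x^2*cos(π*x/3)/3 dx = 18/π;  ∫_0^3 -π*x^3*cos(π*x/3)/3 dx = -324/π^3 + 81/π;
  ∫_0^3 2*π*x*cos(π*x/3)/3 dx = -12/π.
Sum: 0 + 18/π + -324/π^3 + 81/π − 12/π = -324/π^3 + 87/π.
So LHS = -324/π^3 + 87/π.
∫_0^3 v(x) φ(x) dx = ∫_0^3 (-3*x^2*sin(π*x/3) - 2*x*sin(π*x/3) + 4*sin(π*x/3)) dx. Term by term:
  ∫_0^3 4*sin(π*x/3) dx = 24/π;  ∫_0^3 -3*x^2*sin(π*x/3) dx = -81/π + 324/π^3;  ∫_0^3 -2*x*sin(π*x/3) dx = -18/π.
Sum: 24/π + -81/π + 324/π^3 − 18/π = -75/π + 324/π^3.
So RHS = -∫_0^3 v(x) φ(x) dx = -324/π^3 + 75/π.
LHS − RHS = 12/π ≠ 0, so the identity fails.
(For a valid weak derivative the identity must hold for EVERY test function, in particular this one. The failure shows v is NOT the weak derivative of u.)
Correct weak derivative would be u'(x) = -3*x**2 - 2*x + 2.


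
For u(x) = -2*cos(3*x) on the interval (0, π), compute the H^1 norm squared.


||u||_{H^1(0,π)}^2 = 20*π

u'(x) = 6*sin(3*x).
Expand u² and (u')² and integrate term by term on (0, π), using: for integers n ≥ 1, ∫_0^π sin²(nx) dx = ∫_0^π cos²(nx) dx = π/2; for n ≠ n', ∫_0^π sin(nx)sin(n'x) dx = ∫_0^π cos(nx)cos(n'x) dx = 0; and by product-to-sum, ∫_0^π sin(nx)cos(n'x) dx = ½∫_0^π [sin((n+n')x) + sin((n−n')x)] dx, which is 0 when n+n' is even and 2n/(n²−n'²) when n+n' is odd (it need not vanish on (0, π)).
  u² squared terms: (-2)²·∫cos(3x)² dx = 4·π/2 = 2*π.
  So ∫_0^π u² dx = 2*π.
  (u')² squared terms: (6)²·∫sin(3x)² dx = 36·π/2 = 18*π.
  So ∫_0^π (u')² dx = 18*π.
||u||_{H^1}^2 = (2*π) + (18*π) = 20*π.


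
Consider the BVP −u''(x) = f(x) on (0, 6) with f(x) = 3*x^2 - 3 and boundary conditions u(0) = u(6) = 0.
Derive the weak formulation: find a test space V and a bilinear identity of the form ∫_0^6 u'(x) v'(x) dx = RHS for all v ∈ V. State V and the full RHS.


V = H^1_0(0, 6) (so v(0) = v(6) = 0); weak form: ∫_0^6 u'v' dx = ∫_0^6 (3*x^2 - 3) v dx for all v ∈ V.

Multiply both sides by a test function v and integrate from 0 to 6:
  ∫_0^6 −u''(x) v(x) dx = ∫_0^6 f(x) v(x) dx.
Integrate the LHS by parts once:
  ∫_0^6 −u'' v dx = −[u'(x) v(x)]_0^6 + ∫_0^6 u'(x) v'(x) dx.
Thus ∫_0^6 u'(x) v'(x) dx = ∫_0^6 f(x) v(x) dx + [u'(x) v(x)]_0^6.
Choose V so that boundary terms are either known or forced to vanish.
u is Dirichlet: u(0) = u(6) = 0. Let V = H^1_0(0, 6); then v(0) = v(6) = 0, and [u' v]_0^6 = 0.
Weak formulation: find u (satisfying any essential BC) such that ∫_0^6 u'(x) v'(x) dx = ∫_0^6 f v dx for all v ∈ V.
Substituting f(x) = 3*x^2 - 3, the right-hand side is ∫_0^6 (3*x^2 - 3) v dx.


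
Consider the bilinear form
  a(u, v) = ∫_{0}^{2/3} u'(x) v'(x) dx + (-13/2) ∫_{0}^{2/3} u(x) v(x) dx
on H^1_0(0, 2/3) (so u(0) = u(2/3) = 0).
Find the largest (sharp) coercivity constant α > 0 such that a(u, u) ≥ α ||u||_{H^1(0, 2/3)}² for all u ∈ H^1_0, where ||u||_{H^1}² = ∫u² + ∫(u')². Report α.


α = (-26 + 9*π^2)/(4 + 9*π^2)

Coercivity of a(·,·) on H^1_0(0, 2/3) means a(u, u) ≥ α ||u||_{H^1}² for every u ∈ H^1_0.
The interval has length L = 2/3, and Poincaré/coercivity depend only on L. Here a(u, u) = ∫(u')² + (-13/2)·∫u².
Here c = -13/2 < 0 with |c| < (π/L)² = 9*π^2/4, so coercivity still holds. The condition a(u,u) ≥ α||u||_{H^1}² reads (1−α)∫(u')² ≥ (α−c)∫u². Any admissible α is ≤ 1 (rapidly oscillating u have ∫u²/∫(u')² → 0), and α = 1 would force 0 ≥ (1−c)∫u², impossible since c < 1; so 1−α > 0. By the sharp Poincaré inequality on H^1_0 of an interval of length L, ∫(u')² ≥ (π/L)²∫u² with equality for the first sine mode sin(π(x−x₀)/L) (x₀ the left endpoint), so the inequality holds for all u iff (1−α)(π/L)² ≥ α − c, i.e. α ≤ ((π/L)² + c)/((π/L)² + 1) = (1 + c(L/π)²)/(1 + (L/π)²). (Direct route, valid since c ≤ 0: Poincaré gives c∫u² ≥ c(L/π)²∫(u')², so a(u,u) ≥ (1 + c(L/π)²)∫(u')², while ||u||_{H^1}² ≤ (1 + (L/π)²)∫(u')²; dividing yields the same α.) With (π/L)² = 9*π^2/4 and c = -13/2, the largest admissible constant is α = ((π/L)² + c)/((π/L)² + 1).
Simplifying, α = (-26 + 9*π^2)/(4 + 9*π^2).


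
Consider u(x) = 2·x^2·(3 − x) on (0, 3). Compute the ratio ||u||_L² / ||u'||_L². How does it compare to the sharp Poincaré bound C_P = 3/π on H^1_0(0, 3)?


||u||_L² / ||u'||_L² = 3*sqrt(14)/14 < C_P = 3/π.

u(x) = 2·x^2·(3 − x), so u'(x) = 6*x*(2 - x).
u(x) = 2·x^2·(3 − x) vanishes at x = 0 and x = 3, so u ∈ H^1_0(0, 3). Differentiate via the product rule and integrate the resulting polynomials term by term.
  ∫_0^3 u² dx = ∫_0^3 (4*x^6 - 24*x^5 + 36*x^4) dx. Term by term:
    ∫_0^3 4*x^6 dx = 8748/7;  ∫_0^3 -24*x^5 dx = -2916;  ∫_0^3 36*x^4 dx = 8748/5.
  Sum: 8748/7 − 2916 + 8748/5 = 2916/35.
  ∫_0^3 (u')² dx = ∫_0^3 (36*x^4 - 144*x^3 + 144*x^2) dx. Term by term:
    ∫_0^3 36*x^4 dx = 8748/5;  ∫_0^3 -144*x^3 dx = -2916;  ∫_0^3 144*x^2 dx = 1296.
  Sum: 8748/5 − 2916 + 1296 = 648/5.
∫_0^3 u² dx = 2916/35, so ||u||_L² = 54*sqrt(35)/35.
∫_0^3 (u')² dx = 648/5, so ||u'||_L² = 18*sqrt(10)/5.
Ratio ||u||_L² / ||u'||_L² = 3*sqrt(14)/14.
Sharp Poincaré constant on H^1_0(0, 3) is C_P = L/π = 3/π, achieved by sin(π/3·x).
A polynomial bump cannot attain the sharp Poincaré constant (only the first sine eigenfunction does), so the ratio is strictly less than C_P, consistent with ||u||_L² ≤ C_P ||u'||_L².


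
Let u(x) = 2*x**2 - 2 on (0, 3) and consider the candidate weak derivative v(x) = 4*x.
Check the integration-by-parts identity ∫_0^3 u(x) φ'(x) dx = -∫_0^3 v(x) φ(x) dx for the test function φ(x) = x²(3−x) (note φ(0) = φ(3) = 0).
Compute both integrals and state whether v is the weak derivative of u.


LHS = -243/5, RHS = -243/5. Yes, v = u' weakly.

u(x) = 2*x**2 - 2, classical derivative u'(x) = 4*x.
φ(x) = x²(3−x), so φ'(x) = 3*x*(2 - x).
Note φ(0) = φ(3) = 0, so the boundary term u·φ vanishes.
LHS = ∫_0^3 u(x) φ'(x) dx = ∫_0^3 (-6*x^4 + 12*x^3 + 6*x^2 - 12*x) dx. Term by term:
  ∫_0^3 -6*x^4 dx = -1458/5;  ∫_0^3 12*x^3 dx = 243;  ∫_0^3 6*x^2 dx = 54;
  ∫_0^3 -12*x dx = -54.
Sum: -1458/5 + 243 + 54 − 54 = -243/5.
So LHS = -243/5.
∫_0^3 v(x) φ(x) dx = ∫_0^3 (-4*x^4 + 12*x^3) dx. Term by term:
  ∫_0^3 -4*x^4 dx = -972/5;  ∫_0^3 12*x^3 dx = 243.
Sum: -972/5 + 243 = 243/5.
So RHS = -∫_0^3 v(x) φ(x) dx = -243/5.
LHS = RHS, so the identity holds for this test φ.
Moreover u is smooth here and v(x) = u'(x) = 4*x pointwise, so the identity holds for every test function. Hence v is the weak derivative of u.


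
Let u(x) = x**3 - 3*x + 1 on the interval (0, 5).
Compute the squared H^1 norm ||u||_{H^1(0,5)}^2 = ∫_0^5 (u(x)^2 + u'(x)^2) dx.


||u||_{H^1}^2 = 181275/14

The H^1 norm (squared) on an interval (0, L) is
  ||u||_{H^1}^2 = ∫_0^L u(x)^2 dx + ∫_0^L u'(x)^2 dx.
Compute u'(x) = 3*x**2 - 3.
Then u(x)^2 = x**6 - 6*x**4 + 2*x**3 + 9*x**2 - 6*x + 1 and u'(x)^2 = 9*x**4 - 18*x**2 + 9.
Integrate each monomial from 0 to 5 using ∫_0^5 c·x^n dx = c·5^(n+1)/(n+1):
  ∫_0^5 u(x)^2 dx = ∫_0^5 (x^6 - 6*x^4 + 2*x^3 + 9*x^2 - 6*x + 1) dx. Term by term:
    ∫_0^5 x^6 dx = 78125/7;  ∫_0^5 -6*x^4 dx = -3750;  ∫_0^5 2*x^3 dx = 625/2;
    ∫_0^5 9*x^2 dx = 375;  ∫_0^5 -6*x dx = -75;  ∫_0^5 1 dx = 5.
  Sum: 78125/7 − 3750 + 625/2 + 375 − 75 + 5 = 112395/14.
  ∫_0^5 u'(x)^2 dx = ∫_0^5 (9*x^4 - 18*x^2 + 9) dx. Term by term:
    ∫_0^5 9*x^4 dx = 5625;  ∫_0^5 -18*x^2 dx = -750;  ∫_0^5 9 dx = 45.
  Sum: 5625 − 750 + 45 = 4920.
Adding: ||u||_{H^1}^2 = 112395/14 + 4920 = 181275/14.


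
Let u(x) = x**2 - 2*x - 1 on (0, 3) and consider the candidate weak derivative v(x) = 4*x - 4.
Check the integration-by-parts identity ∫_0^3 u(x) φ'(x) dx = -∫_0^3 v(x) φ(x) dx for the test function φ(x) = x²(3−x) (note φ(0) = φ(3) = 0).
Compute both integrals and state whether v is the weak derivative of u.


LHS = -54/5, RHS = -108/5. No, v is not the weak derivative of u.

u(x) = x**2 - 2*x - 1, classical derivative u'(x) = 2*x - 2.
φ(x) = x²(3−x), so φ'(x) = 3*x*(2 - x).
Note φ(0) = φ(3) = 0, so the boundary term u·φ vanishes.
LHS = ∫_0^3 u(x) φ'(x) dx = ∫_0^3 (-3*x^4 + 12*x^3 - 9*x^2 - 6*x) dx. Term by term:
  ∫_0^3 -3*x^4 dx = -729/5;  ∫_0^3 12*x^3 dx = 243;  ∫_0^3 -9*x^2 dx = -81;
  ∫_0^3 -6*x dx = -27.
Sum: -729/5 + 243 − 81 − 27 = -54/5.
So LHS = -54/5.
∫_0^3 v(x) φ(x) dx = ∫_0^3 (-4*x^4 + 16*x^3 - 12*x^2) dx. Term by term:
  ∫_0^3 -4*x^4 dx = -972/5;  ∫_0^3 16*x^3 dx = 324;  ∫_0^3 -12*x^2 dx = -108.
Sum: -972/5 + 324 − 108 = 108/5.
So RHS = -∫_0^3 v(x) φ(x) dx = -108/5.
LHS − RHS = 54/5 ≠ 0, so the identity fails.
(For a valid weak derivative the identity must hold for EVERY test function, in particular this one. The failure shows v is NOT the weak derivative of u.)
Correct weak derivative would be u'(x) = 2*x - 2.


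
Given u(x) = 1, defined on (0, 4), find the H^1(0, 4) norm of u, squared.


||u||_{H^1}^2 = 4

The H^1 norm (squared) on an interval (0, L) is
  ||u||_{H^1}^2 = ∫_0^L u(x)^2 dx + ∫_0^L u'(x)^2 dx.
Compute u'(x) = 0.
Then u(x)^2 = 1 and u'(x)^2 = 0.
Integrate each monomial from 0 to 4 using ∫_0^4 c·x^n dx = c·4^(n+1)/(n+1):
  ∫_0^4 u(x)^2 dx = ∫_0^4 (1) dx. Term by term:
    ∫_0^4 1 dx = 4.
  ∫_0^4 u'(x)^2 dx = ∫_0^4 (0) dx. Term by term:
    ∫_0^4 0 dx = 0.
Adding: ||u||_{H^1}^2 = 4 + 0 = 4.


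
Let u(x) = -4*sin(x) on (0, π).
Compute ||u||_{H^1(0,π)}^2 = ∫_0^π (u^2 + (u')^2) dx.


||u||_{H^1(0,π)}^2 = 16*π

u'(x) = -4*cos(x).
Expand u² and (u')² and integrate term by term on (0, π), using: for integers n ≥ 1, ∫_0^π sin²(nx) dx = ∫_0^π cos²(nx) dx = π/2; for n ≠ n', ∫_0^π sin(nx)sin(n'x) dx = ∫_0^π cos(nx)cos(n'x) dx = 0; and by product-to-sum, ∫_0^π sin(nx)cos(n'x) dx = ½∫_0^π [sin((n+n')x) + sin((n−n')x)] dx, which is 0 when n+n' is even and 2n/(n²−n'²) when n+n' is odd (it need not vanish on (0, π)).
  u² squared terms: (-4)²·∫sin(x)² dx = 16·π/2 = 8*π.
  So ∫_0^π u² dx = 8*π.
  (u')² squared terms: (-4)²·∫cos(x)² dx = 16·π/2 = 8*π.
  So ∫_0^π (u')² dx = 8*π.
||u||_{H^1}^2 = (8*π) + (8*π) = 16*π.


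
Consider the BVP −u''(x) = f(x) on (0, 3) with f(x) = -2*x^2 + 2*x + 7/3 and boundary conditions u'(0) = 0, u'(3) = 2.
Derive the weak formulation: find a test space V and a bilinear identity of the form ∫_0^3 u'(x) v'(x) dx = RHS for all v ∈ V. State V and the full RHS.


V = H^1(0, 3) (v unrestricted at boundary; u is determined up to an additive constant); weak form: ∫_0^3 u'v' dx = ∫_0^3 (-2*x^2 + 2*x + 7/3) v dx + 2·v(3) for all v ∈ V.

Multiply both sides by a test function v and integrate from 0 to 3:
  ∫_0^3 −u''(x) v(x) dx = ∫_0^3 f(x) v(x) dx.
Integrate the LHS by parts once:
  ∫_0^3 −u'' v dx = −[u'(x) v(x)]_0^3 + ∫_0^3 u'(x) v'(x) dx.
Thus ∫_0^3 u'(x) v'(x) dx = ∫_0^3 f(x) v(x) dx + [u'(x) v(x)]_0^3.
Choose V so that boundary terms are either known or forced to vanish.
u has inhomogeneous Neumann u'(0) = 0, u'(3) = 2. [u' v]_0^3 = (2)·v(3) − (0)·v(0) = 2·v(3). Take V = H^1(0, 3); boundary term becomes part of RHS.
Weak formulation: find u (satisfying any essential BC) such that ∫_0^3 u'(x) v'(x) dx = ∫_0^3 f v dx + 2·v(3) for all v ∈ V (Neumann data are natural BCs: they enter the RHS as boundary terms).
Substituting f(x) = -2*x^2 + 2*x + 7/3, the right-hand side is ∫_0^3 (-2*x^2 + 2*x + 7/3) v dx + 2·v(3).
Compatibility check (pure Neumann): taking v ≡ 1 ∈ V gives 0 = ∫_0^3 f dx + (2) − (0), i.e. ∫_0^3 f dx must equal u'(0) − u'(3) = -2. Indeed ∫_0^3 (-2*x^2 + 2*x + 7/3) dx = -2, so the data are compatible. The solution is then unique only up to an additive constant (fix it e.g. by requiring ∫_0^3 u dx = 0).


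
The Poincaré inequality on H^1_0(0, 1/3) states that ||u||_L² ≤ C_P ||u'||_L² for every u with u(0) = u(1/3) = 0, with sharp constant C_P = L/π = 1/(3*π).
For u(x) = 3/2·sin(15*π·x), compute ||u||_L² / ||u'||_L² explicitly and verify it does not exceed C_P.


||u||_L² / ||u'||_L² = 1/(15*π) < C_P = 1/(3*π).

u(x) = 3/2·sin(15*π·x), so u'(x) = 45*π*cos(15*π*x)/2.
Writing u(x) = A·sin(kπx/L) with A = 3/2 and k = 5, use ∫_0^L sin²(kπx/L) dx = L/2 and ∫_0^L cos²(kπx/L) dx = L/2.
u² = 9/4·sin²(15*π·x) and (u')² = 2025*π^2/4·cos²(15*π·x), and each of sin², cos² integrates to L/2 = 1/6 over (0, 1/3).
∫_0^1/3 u² dx = 3/8, so ||u||_L² = sqrt(6)/4.
∫_0^1/3 (u')² dx = 675*π^2/8, so ||u'||_L² = 15*sqrt(6)*π/4.
Ratio ||u||_L² / ||u'||_L² = 1/(15*π).
Sharp Poincaré constant on H^1_0(0, 1/3) is C_P = L/π = 1/(3*π), achieved by sin(3*π·x).
This is the k = 5 harmonic; the ratio L/(kπ) is strictly less than C_P = L/π, consistent with the sharp inequality ||u||_L² ≤ C_P ||u'||_L².


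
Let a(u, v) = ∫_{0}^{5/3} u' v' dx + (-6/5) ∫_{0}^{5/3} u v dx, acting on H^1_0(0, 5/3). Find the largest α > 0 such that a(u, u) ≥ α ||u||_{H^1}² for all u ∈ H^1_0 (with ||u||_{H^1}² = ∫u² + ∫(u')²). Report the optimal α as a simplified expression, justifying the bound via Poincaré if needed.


α = 3*(-10 + 3*π^2)/(25 + 9*π^2)

Coercivity of a(·,·) on H^1_0(0, 5/3) means a(u, u) ≥ α ||u||_{H^1}² for every u ∈ H^1_0.
The interval has length L = 5/3, and Poincaré/coercivity depend only on L. Here a(u, u) = ∫(u')² + (-6/5)·∫u².
Here c = -6/5 < 0 with |c| < (π/L)² = 9*π^2/25, so coercivity still holds. The condition a(u,u) ≥ α||u||_{H^1}² reads (1−α)∫(u')² ≥ (α−c)∫u². Any admissible α is ≤ 1 (rapidly oscillating u have ∫u²/∫(u')² → 0), and α = 1 would force 0 ≥ (1−c)∫u², impossible since c < 1; so 1−α > 0. By the sharp Poincaré inequality on H^1_0 of an interval of length L, ∫(u')² ≥ (π/L)²∫u² with equality for the first sine mode sin(π(x−x₀)/L) (x₀ the left endpoint), so the inequality holds for all u iff (1−α)(π/L)² ≥ α − c, i.e. α ≤ ((π/L)² + c)/((π/L)² + 1) = (1 + c(L/π)²)/(1 + (L/π)²). (Direct route, valid since c ≤ 0: Poincaré gives c∫u² ≥ c(L/π)²∫(u')², so a(u,u) ≥ (1 + c(L/π)²)∫(u')², while ||u||_{H^1}² ≤ (1 + (L/π)²)∫(u')²; dividing yields the same α.) With (π/L)² = 9*π^2/25 and c = -6/5, the largest admissible constant is α = ((π/L)² + c)/((π/L)² + 1).
Simplifying, α = 3*(-10 + 3*π^2)/(25 + 9*π^2).


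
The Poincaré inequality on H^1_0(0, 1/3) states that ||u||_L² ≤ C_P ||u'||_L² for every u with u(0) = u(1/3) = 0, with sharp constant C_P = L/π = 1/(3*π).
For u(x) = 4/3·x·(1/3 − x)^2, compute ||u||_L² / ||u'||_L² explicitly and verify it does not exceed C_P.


||u||_L² / ||u'||_L² = sqrt(14)/42 < C_P = 1/(3*π).

u(x) = 4/3·x·(1/3 − x)^2, so u'(x) = 4*x^2 - 16*x/9 + 4/27.
u(x) = 4/3·x·(1/3 − x)^2 vanishes at x = 0 and x = 1/3, so u ∈ H^1_0(0, 1/3). Differentiate via the product rule and integrate the resulting polynomials term by term.
  ∫_0^1/3 u² dx = ∫_0^1/3 (16*x^6/9 - 64*x^5/27 + 32*x^4/27 - 64*x^3/243 + 16*x^2/729) dx. Term by term:
    ∫_0^1/3 16*x^6/9 dx = 16/137781;  ∫_0^1/3 -64*x^5/27 dx = -32/59049;  ∫_0^1/3 32*x^4/27 dx = 32/32805;
    ∫_0^1/3 -64*x^3/243 dx = -16/19683;  ∫_0^1/3 16*x^2/729 dx = 16/59049.
  Sum: 16/137781 − 32/59049 + 32/32805 − 16/19683 + 16/59049 = 16/2066715.
  ∫_0^1/3 (u')² dx = ∫_0^1/3 (16*x^4 - 128*x^3/9 + 352*x^2/81 - 128*x/243 + 16/729) dx. Term by term:
    ∫_0^1/3 16*x^4 dx = 16/1215;  ∫_0^1/3 -128*x^3/9 dx = -32/729;  ∫_0^1/3 352*x^2/81 dx = 352/6561;
    ∫_0^1/3 -128*x/243 dx = -64/2187;  ∫_0^1/3 16/729 dx = 16/2187.
  Sum: 16/1215 − 32/729 + 352/6561 − 64/2187 + 16/2187 = 32/32805.
∫_0^1/3 u² dx = 16/2066715, so ||u||_L² = 4*sqrt(35)/8505.
∫_0^1/3 (u')² dx = 32/32805, so ||u'||_L² = 4*sqrt(10)/405.
Ratio ||u||_L² / ||u'||_L² = sqrt(14)/42.
Sharp Poincaré constant on H^1_0(0, 1/3) is C_P = L/π = 1/(3*π), achieved by sin(3*π·x).
A polynomial bump cannot attain the sharp Poincaré constant (only the first sine eigenfunction does), so the ratio is strictly less than C_P, consistent with ||u||_L² ≤ C_P ||u'||_L².


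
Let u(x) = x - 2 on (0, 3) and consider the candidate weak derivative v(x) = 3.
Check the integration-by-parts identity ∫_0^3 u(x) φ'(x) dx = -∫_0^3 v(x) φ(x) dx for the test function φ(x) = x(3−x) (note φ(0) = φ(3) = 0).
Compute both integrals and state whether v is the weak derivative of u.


LHS = -9/2, RHS = -27/2. No, v is not the weak derivative of u.

u(x) = x - 2, classical derivative u'(x) = 1.
φ(x) = x(3−x), so φ'(x) = 3 - 2*x.
Note φ(0) = φ(3) = 0, so the boundary term u·φ vanishes.
LHS = ∫_0^3 u(x) φ'(x) dx = ∫_0^3 (-2*x^2 + 7*x - 6) dx. Term by term:
  ∫_0^3 -2*x^2 dx = -18;  ∫_0^3 7*x dx = 63/2;  ∫_0^3 -6 dx = -18.
Sum: -18 + 63/2 − 18 = -9/2.
So LHS = -9/2.
∫_0^3 v(x) φ(x) dx = ∫_0^3 (-3*x^2 + 9*x) dx. Term by term:
  ∫_0^3 -3*x^2 dx = -27;  ∫_0^3 9*x dx = 81/2.
Sum: -27 + 81/2 = 27/2.
So RHS = -∫_0^3 v(x) φ(x) dx = -27/2.
LHS − RHS = 9 ≠ 0, so the identity fails.
(For a valid weak derivative the identity must hold for EVERY test function, in particular this one. The failure shows v is NOT the weak derivative of u.)
Correct weak derivative would be u'(x) = 1.


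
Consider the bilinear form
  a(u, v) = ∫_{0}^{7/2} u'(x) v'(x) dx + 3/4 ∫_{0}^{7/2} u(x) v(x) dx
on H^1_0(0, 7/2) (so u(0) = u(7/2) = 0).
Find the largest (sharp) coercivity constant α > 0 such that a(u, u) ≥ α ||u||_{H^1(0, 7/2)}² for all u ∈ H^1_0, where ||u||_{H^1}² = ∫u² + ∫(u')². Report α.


α = (147 + 16*π^2)/(4*(4*π^2 + 49))

Coercivity of a(·,·) on H^1_0(0, 7/2) means a(u, u) ≥ α ||u||_{H^1}² for every u ∈ H^1_0.
The interval has length L = 7/2, and Poincaré/coercivity depend only on L. Here a(u, u) = ∫(u')² + (3/4)·∫u².
Here 0 < c = 3/4 < 1. The condition a(u,u) ≥ α||u||_{H^1}² reads (1−α)∫(u')² ≥ (α−c)∫u². Any admissible α is ≤ 1 (rapidly oscillating u have ∫u²/∫(u')² → 0), and α = 1 would force 0 ≥ (1−c)∫u², impossible since c < 1; so 1−α > 0. By the sharp Poincaré inequality on H^1_0 of an interval of length L, ∫(u')² ≥ (π/L)²∫u² with equality for the first sine mode sin(π(x−x₀)/L) (x₀ the left endpoint), so the inequality holds for all u iff (1−α)(π/L)² ≥ α − c, i.e. α ≤ ((π/L)² + c)/((π/L)² + 1) = (1 + c(L/π)²)/(1 + (L/π)²). With (π/L)² = 4*π^2/49 and c = 3/4, the largest admissible constant is α = ((π/L)² + c)/((π/L)² + 1).
Simplifying, α = (147 + 16*π^2)/(4*(4*π^2 + 49)).


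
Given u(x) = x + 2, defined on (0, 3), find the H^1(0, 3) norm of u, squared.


||u||_{H^1}^2 = 42

The H^1 norm (squared) on an interval (0, L) is
  ||u||_{H^1}^2 = ∫_0^L u(x)^2 dx + ∫_0^L u'(x)^2 dx.
Compute u'(x) = 1.
Then u(x)^2 = x**2 + 4*x + 4 and u'(x)^2 = 1.
Integrate each monomial from 0 to 3 using ∫_0^3 c·x^n dx = c·3^(n+1)/(n+1):
  ∫_0^3 u(x)^2 dx = ∫_0^3 (x^2 + 4*x + 4) dx. Term by term:
    ∫_0^3 x^2 dx = 9;  ∫_0^3 4*x dx = 18;  ∫_0^3 4 dx = 12.
  Sum: 9 + 18 + 12 = 39.
  ∫_0^3 u'(x)^2 dx = ∫_0^3 (1) dx. Term by term:
    ∫_0^3 1 dx = 3.
Adding: ||u||_{H^1}^2 = 39 + 3 = 42.


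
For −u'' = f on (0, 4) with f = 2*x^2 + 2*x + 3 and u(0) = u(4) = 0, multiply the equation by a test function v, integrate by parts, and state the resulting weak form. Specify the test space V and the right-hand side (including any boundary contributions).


V = H^1_0(0, 4) (so v(0) = v(4) = 0); weak form: ∫_0^4 u'v' dx = ∫_0^4 (2*x^2 + 2*x + 3) v dx for all v ∈ V.

Multiply both sides by a test function v and integrate from 0 to 4:
  ∫_0^4 −u''(x) v(x) dx = ∫_0^4 f(x) v(x) dx.
Integrate the LHS by parts once:
  ∫_0^4 −u'' v dx = −[u'(x) v(x)]_0^4 + ∫_0^4 u'(x) v'(x) dx.
Thus ∫_0^4 u'(x) v'(x) dx = ∫_0^4 f(x) v(x) dx + [u'(x) v(x)]_0^4.
Choose V so that boundary terms are either known or forced to vanish.
u is Dirichlet: u(0) = u(4) = 0. Let V = H^1_0(0, 4); then v(0) = v(4) = 0, and [u' v]_0^4 = 0.
Weak formulation: find u (satisfying any essential BC) such that ∫_0^4 u'(x) v'(x) dx = ∫_0^4 f v dx for all v ∈ V.
Substituting f(x) = 2*x^2 + 2*x + 3, the right-hand side is ∫_0^4 (2*x^2 + 2*x + 3) v dx.


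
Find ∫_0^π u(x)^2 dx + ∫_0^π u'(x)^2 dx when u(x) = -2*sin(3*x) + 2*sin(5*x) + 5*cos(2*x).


||u||_{H^1(0,π)}^2 = -1520/21 + 269*π/2

u'(x) = -10*sin(2*x) - 6*cos(3*x) + 10*cos(5*x).
Expand u² and (u')² and integrate term by term on (0, π), using: for integers n ≥ 1, ∫_0^π sin²(nx) dx = ∫_0^π cos²(nx) dx = π/2; for n ≠ n', ∫_0^π sin(nx)sin(n'x) dx = ∫_0^π cos(nx)cos(n'x) dx = 0; and by product-to-sum, ∫_0^π sin(nx)cos(n'x) dx = ½∫_0^π [sin((n+n')x) + sin((n−n')x)] dx, which is 0 when n+n' is even and 2n/(n²−n'²) when n+n' is odd (it need not vanish on (0, π)).
  u² squared terms: (-2)²·∫sin(3x)² dx = 4·π/2 = 2*π;  (2)²·∫sin(5x)² dx = 4·π/2 = 2*π;  (5)²·∫cos(2x)² dx = 25·π/2 = 25*π/2.
  u² cross terms: 2·(-2)·(2)·∫sin(3x)·sin(5x) dx = -8·(0) = 0;  2·(-2)·(5)·∫sin(3x)·cos(2x) dx = -20·(6/5) = -24;  2·(2)·(5)·∫sin(5x)·cos(2x) dx = 20·(10/21) = 200/21.
  So ∫_0^π u² dx = 2*π + 2*π + 25*π/2 + 0 − 24 + 200/21 = -304/21 + 33*π/2.
  (u')² squared terms: (-10)²·∫sin(2x)² dx = 100·π/2 = 50*π;  (-6)²·∫cos(3x)² dx = 36·π/2 = 18*π;  (10)²·∫cos(5x)² dx = 100·π/2 = 50*π.
  (u')² cross terms: 2·(-10)·(-6)·∫sin(2x)·cos(3x) dx = 120·(-4/5) = -96;  2·(-10)·(10)·∫sin(2x)·cos(5x) dx = -200·(-4/21) = 800/21;  2·(-6)·(10)·∫cos(3x)·cos(5x) dx = -120·(0) = 0.
  So ∫_0^π (u')² dx = 50*π + 18*π + 50*π − 96 + 800/21 + 0 = -1216/21 + 118*π.
||u||_{H^1}^2 = (-304/21 + 33*π/2) + (-1216/21 + 118*π) = -1520/21 + 269*π/2.


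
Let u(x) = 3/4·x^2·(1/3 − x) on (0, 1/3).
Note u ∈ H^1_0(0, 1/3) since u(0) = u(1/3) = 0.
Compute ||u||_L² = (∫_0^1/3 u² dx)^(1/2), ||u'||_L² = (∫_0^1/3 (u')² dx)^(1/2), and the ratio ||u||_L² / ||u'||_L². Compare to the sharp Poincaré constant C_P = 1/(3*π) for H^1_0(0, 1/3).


||u||_L² / ||u'||_L² = sqrt(14)/42 < C_P = 1/(3*π).

u(x) = 3/4·x^2·(1/3 − x), so u'(x) = x*(2 - 9*x)/4.
u(x) = 3/4·x^2·(1/3 − x) vanishes at x = 0 and x = 1/3, so u ∈ H^1_0(0, 1/3). Differentiate via the product rule and integrate the resulting polynomials term by term.
  ∫_0^1/3 u² dx = ∫_0^1/3 (9*x^6/16 - 3*x^5/8 + x^4/16) dx. Term by term:
    ∫_0^1/3 9*x^6/16 dx = 1/27216;  ∫_0^1/3 -3*x^5/8 dx = -1/11664;  ∫_0^1/3 x^4/16 dx = 1/19440.
  Sum: 1/27216 − 1/11664 + 1/19440 = 1/408240.
  ∫_0^1/3 (u')² dx = ∫_0^1/3 (81*x^4/16 - 9*x^3/4 + x^2/4) dx. Term by term:
    ∫_0^1/3 81*x^4/16 dx = 1/240;  ∫_0^1/3 -9*x^3/4 dx = -1/144;  ∫_0^1/3 x^2/4 dx = 1/324.
  Sum: 1/240 − 1/144 + 1/324 = 1/3240.
∫_0^1/3 u² dx = 1/408240, so ||u||_L² = sqrt(35)/3780.
∫_0^1/3 (u')² dx = 1/3240, so ||u'||_L² = sqrt(10)/180.
Ratio ||u||_L² / ||u'||_L² = sqrt(14)/42.
Sharp Poincaré constant on H^1_0(0, 1/3) is C_P = L/π = 1/(3*π), achieved by sin(3*π·x).
A polynomial bump cannot attain the sharp Poincaré constant (only the first sine eigenfunction does), so the ratio is strictly less than C_P, consistent with ||u||_L² ≤ C_P ||u'||_L².


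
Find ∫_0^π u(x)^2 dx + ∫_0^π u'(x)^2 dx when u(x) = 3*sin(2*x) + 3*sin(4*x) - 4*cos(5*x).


||u||_{H^1(0,π)}^2 = 14144/21 + 307*π

u'(x) = 20*sin(5*x) + 6*cos(2*x) + 12*cos(4*x).
Expand u² and (u')² and integrate term by term on (0, π), using: for integers n ≥ 1, ∫_0^π sin²(nx) dx = ∫_0^π cos²(nx) dx = π/2; for n ≠ n', ∫_0^π sin(nx)sin(n'x) dx = ∫_0^π cos(nx)cos(n'x) dx = 0; and by product-to-sum, ∫_0^π sin(nx)cos(n'x) dx = ½∫_0^π [sin((n+n')x) + sin((n−n')x)] dx, which is 0 when n+n' is even and 2n/(n²−n'²) when n+n' is odd (it need not vanish on (0, π)).
  u² squared terms: (-4)²·∫cos(5x)² dx = 16·π/2 = 8*π;  (3)²·∫sin(2x)² dx = 9·π/2 = 9*π/2;  (3)²·∫sin(4x)² dx = 9·π/2 = 9*π/2.
  u² cross terms: 2·(-4)·(3)·∫cos(5x)·sin(2x) dx = -24·(-4/21) = 32/7;  2·(-4)·(3)·∫cos(5x)·sin(4x) dx = -24·(-8/9) = 64/3;  2·(3)·(3)·∫sin(2x)·sin(4x) dx = 18·(0) = 0.
  So ∫_0^π u² dx = 8*π + 9*π/2 + 9*π/2 + 32/7 + 64/3 + 0 = 544/21 + 17*π.
  (u')² squared terms: (6)²·∫cos(2x)² dx = 36·π/2 = 18*π;  (12)²·∫cos(4x)² dx = 144·π/2 = 72*π;  (20)²·∫sin(5x)² dx = 400·π/2 = 200*π.
  (u')² cross terms: 2·(6)·(12)·∫cos(2x)·cos(4x) dx = 144·(0) = 0;  2·(6)·(20)·∫cos(2x)·sin(5x) dx = 240·(10/21) = 800/7;  2·(12)·(20)·∫cos(4x)·sin(5x) dx = 480·(10/9) = 1600/3.
  So ∫_0^π (u')² dx = 18*π + 72*π + 200*π + 0 + 800/7 + 1600/3 = 13600/21 + 290*π.
||u||_{H^1}^2 = (544/21 + 17*π) + (13600/21 + 290*π) = 14144/21 + 307*π.
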